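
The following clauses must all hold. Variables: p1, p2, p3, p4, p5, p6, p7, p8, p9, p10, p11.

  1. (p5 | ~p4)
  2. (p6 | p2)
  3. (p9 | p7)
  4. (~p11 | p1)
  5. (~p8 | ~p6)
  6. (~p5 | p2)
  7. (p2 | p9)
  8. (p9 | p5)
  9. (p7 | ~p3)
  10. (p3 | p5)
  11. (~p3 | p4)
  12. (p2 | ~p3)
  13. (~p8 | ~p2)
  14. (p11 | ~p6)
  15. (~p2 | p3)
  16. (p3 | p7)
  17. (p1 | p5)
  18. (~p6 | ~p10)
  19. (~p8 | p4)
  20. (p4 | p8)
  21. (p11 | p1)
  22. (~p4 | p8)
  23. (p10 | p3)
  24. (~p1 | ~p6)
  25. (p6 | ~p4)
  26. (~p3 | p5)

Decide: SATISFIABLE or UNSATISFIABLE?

UNSATISFIABLE

p3 = True:
  propagation gives p7=True, p4=True, p5=True, p2=True; an empty clause results — contradiction.
p3 = False:
  propagation gives p5=True, p2=True; an empty clause results — contradiction.
Every branch closes, so no satisfying assignment exists.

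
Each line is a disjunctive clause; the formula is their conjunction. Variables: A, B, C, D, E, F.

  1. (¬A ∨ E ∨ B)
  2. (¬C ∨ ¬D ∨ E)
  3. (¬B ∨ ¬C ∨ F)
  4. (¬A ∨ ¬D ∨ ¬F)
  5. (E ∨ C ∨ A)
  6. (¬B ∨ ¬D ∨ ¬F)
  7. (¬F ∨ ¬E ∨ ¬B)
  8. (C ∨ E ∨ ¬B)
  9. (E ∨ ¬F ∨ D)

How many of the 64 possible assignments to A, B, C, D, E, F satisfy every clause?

Case analysis on E and B:
  E=1, B=1: remaining (A,C,D,F) ∈ {(0,0,0,0); (0,0,1,0); (1,0,0,0); (1,0,1,0)} — 4.
  E=1, B=0: C free; 7 ways for (A,D,F) × 2^1 = 14.
  E=0, B=1: a clause becomes empty — 0.
  E=0, B=0: remaining (A,C,D,F) ∈ {(0,1,0,0)} — 1.
Total: 4 + 14 + 0 + 1 = 19.

19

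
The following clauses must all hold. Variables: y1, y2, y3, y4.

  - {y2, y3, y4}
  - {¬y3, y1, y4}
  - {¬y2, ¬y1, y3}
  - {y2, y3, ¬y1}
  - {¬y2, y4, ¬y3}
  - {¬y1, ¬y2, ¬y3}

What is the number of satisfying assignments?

7

The models are:
  y1=F y2=F y3=F y4=T
  y1=F y2=F y3=T y4=T
  y1=F y2=T y3=F y4=F
  y1=F y2=T y3=F y4=T
  y1=F y2=T y3=T y4=T
  y1=T y2=F y3=T y4=F
  y1=T y2=F y3=T y4=T
That's 7 in total.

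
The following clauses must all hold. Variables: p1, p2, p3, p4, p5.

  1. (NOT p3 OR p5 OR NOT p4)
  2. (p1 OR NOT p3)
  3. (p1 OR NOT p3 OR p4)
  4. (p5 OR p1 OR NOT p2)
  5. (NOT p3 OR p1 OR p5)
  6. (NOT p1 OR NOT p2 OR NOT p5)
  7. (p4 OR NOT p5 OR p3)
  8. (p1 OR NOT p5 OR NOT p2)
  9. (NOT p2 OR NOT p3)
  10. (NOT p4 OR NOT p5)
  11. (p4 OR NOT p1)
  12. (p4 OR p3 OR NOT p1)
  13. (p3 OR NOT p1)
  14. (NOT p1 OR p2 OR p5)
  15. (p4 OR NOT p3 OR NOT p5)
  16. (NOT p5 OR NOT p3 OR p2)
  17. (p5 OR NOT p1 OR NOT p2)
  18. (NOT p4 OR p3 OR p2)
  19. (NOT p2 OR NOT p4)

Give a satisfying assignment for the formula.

p1=False, p2=False, p3=False, p4=False, p5=False

Check each clause:
  1. (NOT p4 OR p5 OR NOT p3) — NOT p3 is true.
  2. (NOT p3 OR p1) — NOT p3 is true.
  3. (NOT p3 OR p4 OR p1) — NOT p3 is true.
  4. (p5 OR p1 OR NOT p2) — NOT p2 is true.
  5. (NOT p3 OR p5 OR p1) — NOT p3 is true.
  6. (NOT p5 OR NOT p2 OR NOT p1) — NOT p5 is true.
  7. (p4 OR NOT p5 OR p3) — NOT p5 is true.
  8. (NOT p5 OR NOT p2 OR p1) — NOT p5 is true.
  9. (NOT p3 OR NOT p2) — NOT p3 is true.
  10. (NOT p5 OR NOT p4) — NOT p5 is true.
  11. (p4 OR NOT p1) — NOT p1 is true.
  12. (p4 OR NOT p1 OR p3) — NOT p1 is true.
  13. (p3 OR NOT p1) — NOT p1 is true.
  14. (NOT p1 OR p2 OR p5) — NOT p1 is true.
  15. (NOT p3 OR NOT p5 OR p4) — NOT p5 is true.
  16. (p2 OR NOT p3 OR NOT p5) — NOT p5 is true.
  17. (NOT p1 OR NOT p2 OR p5) — NOT p2 is true.
  18. (NOT p4 OR p3 OR p2) — NOT p4 is true.
  19. (NOT p4 OR NOT p2) — NOT p4 is true.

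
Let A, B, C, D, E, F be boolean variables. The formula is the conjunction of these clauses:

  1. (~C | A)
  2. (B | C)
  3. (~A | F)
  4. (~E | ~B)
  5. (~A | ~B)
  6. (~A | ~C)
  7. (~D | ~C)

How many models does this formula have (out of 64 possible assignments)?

4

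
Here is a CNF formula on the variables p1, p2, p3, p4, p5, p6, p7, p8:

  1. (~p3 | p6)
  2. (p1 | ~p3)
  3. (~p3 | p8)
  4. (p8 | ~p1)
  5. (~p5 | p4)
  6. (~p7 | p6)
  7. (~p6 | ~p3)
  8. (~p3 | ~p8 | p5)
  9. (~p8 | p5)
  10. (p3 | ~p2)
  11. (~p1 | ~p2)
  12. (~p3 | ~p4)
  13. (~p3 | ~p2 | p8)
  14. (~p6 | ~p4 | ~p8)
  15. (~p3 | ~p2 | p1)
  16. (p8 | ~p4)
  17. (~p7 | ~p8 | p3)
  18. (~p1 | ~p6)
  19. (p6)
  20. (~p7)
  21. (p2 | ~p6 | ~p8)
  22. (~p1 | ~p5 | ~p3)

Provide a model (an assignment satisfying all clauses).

p1=F  p2=F  p3=F  p4=F  p5=F  p6=T  p7=F  p8=F

The clause (p6) is unit: p6 must be True.
Unit propagation: (~p3) forces p3 = False.
The clause (~p2) is unit: p2 must be False.
Unit propagation: (~p1) forces p1 = False.
Unit propagation: (~p7) forces p7 = False.
Unit propagation: (~p8) forces p8 = False.
Unit propagation: (~p4) forces p4 = False.
(~p5) is a unit clause, so p5 = False.
Every clause has at least one true literal under this assignment.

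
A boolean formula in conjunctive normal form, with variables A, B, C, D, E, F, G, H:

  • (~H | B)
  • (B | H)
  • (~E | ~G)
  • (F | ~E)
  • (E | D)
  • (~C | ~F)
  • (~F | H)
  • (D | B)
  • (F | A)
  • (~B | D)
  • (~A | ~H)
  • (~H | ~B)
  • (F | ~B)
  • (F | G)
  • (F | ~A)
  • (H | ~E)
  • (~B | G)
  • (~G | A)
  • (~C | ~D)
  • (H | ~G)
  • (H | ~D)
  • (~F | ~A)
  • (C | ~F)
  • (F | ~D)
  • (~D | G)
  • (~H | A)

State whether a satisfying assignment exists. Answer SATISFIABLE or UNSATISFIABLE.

F = True:
  propagation gives C=False; an empty clause results — contradiction.
F = False:
  propagation gives E=False, D=True; an empty clause results — contradiction.
Every branch closes, so no satisfying assignment exists.

UNSATISFIABLE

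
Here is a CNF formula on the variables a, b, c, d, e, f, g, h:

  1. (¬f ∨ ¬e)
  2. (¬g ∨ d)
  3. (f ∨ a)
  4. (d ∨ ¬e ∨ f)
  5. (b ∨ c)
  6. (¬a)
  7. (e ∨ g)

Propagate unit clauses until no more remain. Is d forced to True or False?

True

(¬a) stands alone — a = False.
(f ∨ a): since a = False, the clause reduces to (f). f = True.
From (¬f ∨ ¬e) and f = True: e = False.
(e ∨ g): since e = False, the clause reduces to (g). g = True.
(d ∨ ¬g): since g = True, the clause reduces to (d). d = True.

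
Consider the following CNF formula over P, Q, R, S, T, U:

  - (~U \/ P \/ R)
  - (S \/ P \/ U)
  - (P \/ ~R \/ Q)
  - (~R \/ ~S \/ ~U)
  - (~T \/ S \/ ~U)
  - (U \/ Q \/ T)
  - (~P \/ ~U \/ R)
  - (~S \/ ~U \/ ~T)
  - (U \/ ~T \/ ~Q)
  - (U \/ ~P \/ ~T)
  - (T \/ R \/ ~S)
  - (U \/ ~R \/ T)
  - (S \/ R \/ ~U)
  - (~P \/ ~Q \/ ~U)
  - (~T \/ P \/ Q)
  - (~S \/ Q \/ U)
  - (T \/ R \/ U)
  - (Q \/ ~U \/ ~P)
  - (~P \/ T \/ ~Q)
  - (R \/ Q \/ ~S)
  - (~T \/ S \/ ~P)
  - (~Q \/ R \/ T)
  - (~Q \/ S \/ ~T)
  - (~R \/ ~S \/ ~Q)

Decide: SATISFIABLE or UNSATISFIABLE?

SATISFIABLE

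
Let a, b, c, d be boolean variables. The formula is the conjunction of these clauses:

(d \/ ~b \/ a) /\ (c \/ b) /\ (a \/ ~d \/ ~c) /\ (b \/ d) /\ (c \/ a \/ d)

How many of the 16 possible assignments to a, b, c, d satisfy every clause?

6

The models are:
  a=F b=T c=F d=T
  a=T b=F c=T d=T
  a=T b=T c=F d=F
  a=T b=T c=F d=T
  a=T b=T c=T d=F
  a=T b=T c=T d=T
Count: 6.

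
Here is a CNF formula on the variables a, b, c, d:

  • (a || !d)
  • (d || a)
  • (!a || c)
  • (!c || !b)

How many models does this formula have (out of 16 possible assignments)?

2

Satisfying assignments:
  a=1 b=0 c=1 d=0
  a=1 b=0 c=1 d=1
Count: 2.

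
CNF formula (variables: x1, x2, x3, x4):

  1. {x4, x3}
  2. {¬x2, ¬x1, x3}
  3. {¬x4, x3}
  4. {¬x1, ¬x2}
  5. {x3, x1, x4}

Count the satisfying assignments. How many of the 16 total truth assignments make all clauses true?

6

Satisfying assignments:
  x1=0 x2=0 x3=1 x4=0
  x1=0 x2=0 x3=1 x4=1
  x1=0 x2=1 x3=1 x4=0
  x1=0 x2=1 x3=1 x4=1
  x1=1 x2=0 x3=1 x4=0
  x1=1 x2=0 x3=1 x4=1
Count: 6.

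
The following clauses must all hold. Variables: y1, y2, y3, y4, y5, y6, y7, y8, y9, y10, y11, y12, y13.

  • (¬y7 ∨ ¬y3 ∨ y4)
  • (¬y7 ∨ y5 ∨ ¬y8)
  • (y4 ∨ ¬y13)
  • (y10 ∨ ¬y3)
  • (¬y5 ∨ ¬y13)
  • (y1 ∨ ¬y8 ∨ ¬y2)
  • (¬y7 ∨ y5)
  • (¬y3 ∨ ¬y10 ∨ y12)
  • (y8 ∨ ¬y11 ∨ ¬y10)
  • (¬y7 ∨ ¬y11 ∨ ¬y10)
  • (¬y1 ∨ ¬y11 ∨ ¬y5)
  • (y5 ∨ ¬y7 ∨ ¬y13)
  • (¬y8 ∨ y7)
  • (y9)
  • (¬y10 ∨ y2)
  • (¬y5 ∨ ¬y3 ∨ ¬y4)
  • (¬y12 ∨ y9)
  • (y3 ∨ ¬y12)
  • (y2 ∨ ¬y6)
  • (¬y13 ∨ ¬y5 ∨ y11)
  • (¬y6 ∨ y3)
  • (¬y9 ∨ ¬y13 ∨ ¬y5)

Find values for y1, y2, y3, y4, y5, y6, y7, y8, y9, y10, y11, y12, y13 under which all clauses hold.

y1=False, y2=False, y3=False, y4=True, y5=False, y6=False, y7=False, y8=False, y9=True, y10=False, y11=False, y12=False, y13=False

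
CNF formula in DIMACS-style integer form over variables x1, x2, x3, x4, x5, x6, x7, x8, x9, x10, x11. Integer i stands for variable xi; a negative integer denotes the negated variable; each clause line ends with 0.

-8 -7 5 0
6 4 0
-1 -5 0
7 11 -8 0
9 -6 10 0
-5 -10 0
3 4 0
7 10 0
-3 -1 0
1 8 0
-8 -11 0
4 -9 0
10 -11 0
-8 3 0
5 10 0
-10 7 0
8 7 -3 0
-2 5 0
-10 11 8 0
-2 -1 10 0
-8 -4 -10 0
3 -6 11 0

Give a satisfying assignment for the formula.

x1=F, x2=T, x3=T, x4=T, x5=T, x6=T, x7=T, x8=T, x9=T, x10=F, x11=F

Check each clause:
  1. (x5 \/ ~x7 \/ ~x8) — x5 is true.
  2. (x4 \/ x6) — x4 is true.
  3. (~x1 \/ ~x5) — ~x1 is true.
  4. (x11 \/ x7 \/ ~x8) — x7 is true.
  5. (~x6 \/ x10 \/ x9) — x9 is true.
  6. (~x10 \/ ~x5) — ~x10 is true.
  7. (x4 \/ x3) — x3 is true.
  8. (x10 \/ x7) — x7 is true.
  9. (~x1 \/ ~x3) — ~x1 is true.
  10. (x8 \/ x1) — x8 is true.
  11. (~x8 \/ ~x11) — ~x11 is true.
  12. (x4 \/ ~x9) — x4 is true.
  13. (x10 \/ ~x11) — ~x11 is true.
  14. (~x8 \/ x3) — x3 is true.
  15. (x10 \/ x5) — x5 is true.
  16. (~x10 \/ x7) — ~x10 is true.
  17. (~x3 \/ x8 \/ x7) — x8 is true.
  18. (~x2 \/ x5) — x5 is true.
  19. (x8 \/ x11 \/ ~x10) — x8 is true.
  20. (x10 \/ ~x2 \/ ~x1) — ~x1 is true.
  21. (~x4 \/ ~x10 \/ ~x8) — ~x10 is true.
  22. (x11 \/ ~x6 \/ x3) — x3 is true.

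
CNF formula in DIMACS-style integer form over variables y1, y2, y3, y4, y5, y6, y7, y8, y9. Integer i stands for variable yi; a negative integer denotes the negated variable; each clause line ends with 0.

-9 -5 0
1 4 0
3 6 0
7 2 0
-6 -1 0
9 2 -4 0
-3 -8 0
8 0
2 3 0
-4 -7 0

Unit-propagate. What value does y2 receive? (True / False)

(y8) stands alone — y8 = True.
(~y3 \/ ~y8) with y8 = True leaves only ~y3, so y3 = False.
From (y3 \/ y6) and y3 = False: y6 = True.
(~y6 \/ ~y1): since y6 = True, the clause reduces to (~y1). y1 = False.
(y4 \/ y1) with y1 = False leaves only y4, so y4 = True.
(y2 \/ y3): since y3 = False, the clause reduces to (y2). y2 = True.

True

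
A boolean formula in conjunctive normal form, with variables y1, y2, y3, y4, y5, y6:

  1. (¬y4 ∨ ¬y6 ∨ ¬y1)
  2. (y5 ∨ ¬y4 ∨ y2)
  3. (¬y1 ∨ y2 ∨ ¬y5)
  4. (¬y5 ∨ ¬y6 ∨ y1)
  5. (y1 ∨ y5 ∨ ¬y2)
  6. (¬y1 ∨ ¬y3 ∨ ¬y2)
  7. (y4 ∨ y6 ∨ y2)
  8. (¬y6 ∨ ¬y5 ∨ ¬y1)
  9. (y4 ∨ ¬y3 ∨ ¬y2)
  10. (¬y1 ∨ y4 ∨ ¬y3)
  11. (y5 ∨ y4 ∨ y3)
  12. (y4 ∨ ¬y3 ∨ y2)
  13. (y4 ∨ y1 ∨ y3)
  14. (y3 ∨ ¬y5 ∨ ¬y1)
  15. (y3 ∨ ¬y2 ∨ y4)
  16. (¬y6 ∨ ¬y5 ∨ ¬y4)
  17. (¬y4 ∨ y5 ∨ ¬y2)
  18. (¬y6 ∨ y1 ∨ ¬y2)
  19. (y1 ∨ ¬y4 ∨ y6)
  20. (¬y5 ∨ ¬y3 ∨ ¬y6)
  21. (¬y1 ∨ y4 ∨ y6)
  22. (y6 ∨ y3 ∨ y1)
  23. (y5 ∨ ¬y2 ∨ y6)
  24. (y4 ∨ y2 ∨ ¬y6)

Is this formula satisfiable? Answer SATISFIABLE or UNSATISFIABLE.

y4 = True:
  y1 = True:
    y2 = True:
      propagation gives y3=False, y5=False; contradiction.
    y2 = False:
      propagation gives y5=True; contradiction.
  y1 = False:
    propagation gives y6=True, y5=False, y2=True; an empty clause results — contradiction.
y4 = False:
  y1 = True:
    propagation gives y3=False, y5=True; an empty clause results — contradiction.
  y1 = False:
    propagation gives y3=True, y2=False; an empty clause results — contradiction.
Every branch closes, so no satisfying assignment exists.

UNSATISFIABLE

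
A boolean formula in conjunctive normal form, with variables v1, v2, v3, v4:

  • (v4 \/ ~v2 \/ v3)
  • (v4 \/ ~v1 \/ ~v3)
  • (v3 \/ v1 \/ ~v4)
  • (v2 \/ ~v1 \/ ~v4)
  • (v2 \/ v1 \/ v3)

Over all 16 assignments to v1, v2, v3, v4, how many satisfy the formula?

7

The models are:
  v1=0 v2=0 v3=1 v4=0
  v1=0 v2=0 v3=1 v4=1
  v1=0 v2=1 v3=1 v4=0
  v1=0 v2=1 v3=1 v4=1
  v1=1 v2=0 v3=0 v4=0
  v1=1 v2=1 v3=0 v4=1
  v1=1 v2=1 v3=1 v4=1
That's 7 in total.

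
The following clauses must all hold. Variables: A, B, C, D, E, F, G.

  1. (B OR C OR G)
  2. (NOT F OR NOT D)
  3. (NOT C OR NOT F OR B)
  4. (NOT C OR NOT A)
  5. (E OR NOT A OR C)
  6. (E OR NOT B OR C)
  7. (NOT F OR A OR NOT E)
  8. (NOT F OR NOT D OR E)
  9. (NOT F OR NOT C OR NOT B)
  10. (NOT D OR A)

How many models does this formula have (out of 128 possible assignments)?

Split on C, then F.
  C=1, F=1: a clause becomes empty — 0.
  C=1, F=0: forces A=0; D=0; B, E, G free → 2^3 = 8.
  C=0, F=1: remaining (A,B,D,E,G) ∈ {(0,0,0,0,1); (1,0,0,1,1); (1,1,0,1,0); (1,1,0,1,1)} — 4.
  C=0, F=0: 10 of the 32 assignments to (A,B,D,E,G) work.
Total: 0 + 8 + 4 + 10 = 22.

22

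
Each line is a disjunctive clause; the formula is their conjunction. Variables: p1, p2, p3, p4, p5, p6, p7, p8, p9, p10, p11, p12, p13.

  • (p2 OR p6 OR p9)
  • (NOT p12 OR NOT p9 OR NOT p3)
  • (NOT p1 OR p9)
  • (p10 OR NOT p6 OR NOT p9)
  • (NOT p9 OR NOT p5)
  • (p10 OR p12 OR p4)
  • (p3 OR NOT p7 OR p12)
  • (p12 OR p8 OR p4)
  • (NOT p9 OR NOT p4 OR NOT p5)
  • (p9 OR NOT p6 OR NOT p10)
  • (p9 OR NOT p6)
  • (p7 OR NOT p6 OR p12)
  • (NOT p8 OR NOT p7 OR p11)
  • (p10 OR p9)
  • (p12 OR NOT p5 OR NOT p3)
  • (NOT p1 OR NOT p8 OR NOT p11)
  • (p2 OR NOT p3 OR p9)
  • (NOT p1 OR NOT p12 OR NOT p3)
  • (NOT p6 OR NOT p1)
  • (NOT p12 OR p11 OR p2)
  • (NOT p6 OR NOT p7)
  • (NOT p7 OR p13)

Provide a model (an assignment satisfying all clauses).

p1 = True  p2 = True  p3 = False  p4 = True  p5 = False  p6 = False  p7 = False  p8 = False  p9 = True  p10 = False  p11 = True  p12 = False  p13 = False

p2 occurs only positively in the remaining clauses — set p2 = True.
Pure literal: p5 appears only negated; assign p5 = False.
Set p1 = True and propagate.
  then p9 is forced to True.
  then p6 is forced to False.
Try p3 = False.
The remaining clauses are satisfied by p4 = True, p7 = False, p8 = False, p10 = False, p11 = True, p12 = False, p13 = False.
Every clause has at least one true literal under this assignment.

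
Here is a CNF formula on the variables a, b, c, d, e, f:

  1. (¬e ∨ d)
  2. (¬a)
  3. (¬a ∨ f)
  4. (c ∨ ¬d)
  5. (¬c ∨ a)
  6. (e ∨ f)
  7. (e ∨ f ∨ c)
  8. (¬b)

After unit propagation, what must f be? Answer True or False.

True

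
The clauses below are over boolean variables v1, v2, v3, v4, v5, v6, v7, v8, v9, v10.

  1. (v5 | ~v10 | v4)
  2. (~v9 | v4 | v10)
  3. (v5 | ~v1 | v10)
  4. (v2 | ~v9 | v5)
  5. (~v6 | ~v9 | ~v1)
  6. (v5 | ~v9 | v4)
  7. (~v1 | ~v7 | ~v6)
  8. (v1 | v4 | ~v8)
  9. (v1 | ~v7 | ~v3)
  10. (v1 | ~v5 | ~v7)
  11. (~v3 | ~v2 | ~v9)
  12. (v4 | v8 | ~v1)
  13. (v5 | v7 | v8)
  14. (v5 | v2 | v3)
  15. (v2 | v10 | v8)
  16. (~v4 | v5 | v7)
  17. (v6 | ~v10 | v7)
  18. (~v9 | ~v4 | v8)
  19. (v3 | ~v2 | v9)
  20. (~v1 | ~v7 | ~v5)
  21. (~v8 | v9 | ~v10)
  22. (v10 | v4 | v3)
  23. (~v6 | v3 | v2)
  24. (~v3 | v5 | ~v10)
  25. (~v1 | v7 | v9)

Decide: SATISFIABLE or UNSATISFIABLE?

SATISFIABLE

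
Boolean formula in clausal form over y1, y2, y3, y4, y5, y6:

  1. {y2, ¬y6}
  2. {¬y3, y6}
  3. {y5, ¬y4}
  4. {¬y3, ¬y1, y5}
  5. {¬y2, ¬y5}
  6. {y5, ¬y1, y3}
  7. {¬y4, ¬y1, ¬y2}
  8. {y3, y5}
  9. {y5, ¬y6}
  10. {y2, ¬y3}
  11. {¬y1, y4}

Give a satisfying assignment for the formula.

y1=0, y2=0, y3=0, y4=1, y5=1, y6=0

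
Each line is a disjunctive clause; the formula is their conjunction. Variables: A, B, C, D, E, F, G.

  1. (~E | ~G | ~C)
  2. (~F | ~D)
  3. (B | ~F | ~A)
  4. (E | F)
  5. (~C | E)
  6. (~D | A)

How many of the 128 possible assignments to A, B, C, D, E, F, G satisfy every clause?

33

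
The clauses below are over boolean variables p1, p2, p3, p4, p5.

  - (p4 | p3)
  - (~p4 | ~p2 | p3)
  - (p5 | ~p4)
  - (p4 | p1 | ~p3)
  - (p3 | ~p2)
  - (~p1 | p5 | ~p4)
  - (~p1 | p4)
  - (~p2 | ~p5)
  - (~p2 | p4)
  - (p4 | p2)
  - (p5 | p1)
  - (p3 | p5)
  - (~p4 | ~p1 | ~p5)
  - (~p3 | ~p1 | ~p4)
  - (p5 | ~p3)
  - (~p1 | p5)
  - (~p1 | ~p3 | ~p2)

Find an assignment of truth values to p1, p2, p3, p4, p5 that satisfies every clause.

Set p1 = False and propagate.
  then p5 is forced to True.
  then p2 is forced to False.
  then p4 is forced to True.
p3 is now unconstrained; take p3 = False.

p1=0, p2=0, p3=0, p4=1, p5=1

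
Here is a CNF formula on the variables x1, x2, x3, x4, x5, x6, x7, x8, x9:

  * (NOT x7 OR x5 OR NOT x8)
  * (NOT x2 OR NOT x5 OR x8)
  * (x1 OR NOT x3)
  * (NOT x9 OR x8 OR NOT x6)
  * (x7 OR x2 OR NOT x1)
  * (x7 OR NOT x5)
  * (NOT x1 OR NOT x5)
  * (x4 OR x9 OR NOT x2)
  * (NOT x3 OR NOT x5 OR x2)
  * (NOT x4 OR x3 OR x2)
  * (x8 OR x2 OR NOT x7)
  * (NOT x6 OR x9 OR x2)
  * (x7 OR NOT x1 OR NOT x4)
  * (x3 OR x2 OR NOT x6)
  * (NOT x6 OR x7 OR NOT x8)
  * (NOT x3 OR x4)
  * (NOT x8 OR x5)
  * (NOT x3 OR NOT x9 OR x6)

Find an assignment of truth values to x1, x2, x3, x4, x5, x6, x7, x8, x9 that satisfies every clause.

Try x1 = False.
  then x3 is forced to False.
Branch on x2: take x2 = True.
The remaining clauses are satisfied by x4 = True, x5 = True, x6 = True, x7 = True, x8 = True, x9 = True.

x1 = F, x2 = T, x3 = F, x4 = T, x5 = T, x6 = T, x7 = T, x8 = T, x9 = T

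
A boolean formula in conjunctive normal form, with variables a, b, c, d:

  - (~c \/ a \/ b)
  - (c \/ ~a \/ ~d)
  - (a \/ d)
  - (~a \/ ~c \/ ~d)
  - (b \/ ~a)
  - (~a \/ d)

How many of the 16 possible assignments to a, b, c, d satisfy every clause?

3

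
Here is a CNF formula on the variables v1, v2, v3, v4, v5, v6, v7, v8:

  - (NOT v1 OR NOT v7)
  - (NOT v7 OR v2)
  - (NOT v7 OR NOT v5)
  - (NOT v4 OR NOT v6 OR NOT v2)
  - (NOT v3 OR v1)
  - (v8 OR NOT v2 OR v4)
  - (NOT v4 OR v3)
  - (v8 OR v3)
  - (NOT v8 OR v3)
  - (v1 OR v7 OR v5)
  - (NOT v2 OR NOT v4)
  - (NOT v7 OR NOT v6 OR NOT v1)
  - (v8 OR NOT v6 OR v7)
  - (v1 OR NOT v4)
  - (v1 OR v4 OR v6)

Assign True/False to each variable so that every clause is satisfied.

v1=True, v2=True, v3=True, v4=False, v5=True, v6=False, v7=False, v8=True

Check each clause:
  1. (NOT v7 OR NOT v1) — NOT v7 is true.
  2. (NOT v7 OR v2) — NOT v7 is true.
  3. (NOT v5 OR NOT v7) — NOT v7 is true.
  4. (NOT v6 OR NOT v2 OR NOT v4) — NOT v6 is true.
  5. (NOT v3 OR v1) — v1 is true.
  6. (v8 OR v4 OR NOT v2) — v8 is true.
  7. (v3 OR NOT v4) — v3 is true.
  8. (v3 OR v8) — v8 is true.
  9. (NOT v8 OR v3) — v3 is true.
  10. (v5 OR v7 OR v1) — v1 is true.
  11. (NOT v4 OR NOT v2) — NOT v4 is true.
  12. (NOT v6 OR NOT v1 OR NOT v7) — NOT v7 is true.
  13. (v7 OR v8 OR NOT v6) — v8 is true.
  14. (NOT v4 OR v1) — v1 is true.
  15. (v6 OR v1 OR v4) — v1 is true.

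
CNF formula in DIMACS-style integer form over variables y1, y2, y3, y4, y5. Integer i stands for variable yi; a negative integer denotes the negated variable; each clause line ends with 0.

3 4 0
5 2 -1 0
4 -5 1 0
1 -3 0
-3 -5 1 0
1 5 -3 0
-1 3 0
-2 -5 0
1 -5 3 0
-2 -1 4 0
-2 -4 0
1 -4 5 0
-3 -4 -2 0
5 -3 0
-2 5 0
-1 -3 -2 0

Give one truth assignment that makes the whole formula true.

Try y1 = True.
  then y3 is forced to True.
  then y5 is forced to True.
  then y2 is forced to False.
y4 is now unconstrained; take y4 = True.
Every clause has at least one true literal under this assignment.

y1=True, y2=False, y3=True, y4=True, y5=True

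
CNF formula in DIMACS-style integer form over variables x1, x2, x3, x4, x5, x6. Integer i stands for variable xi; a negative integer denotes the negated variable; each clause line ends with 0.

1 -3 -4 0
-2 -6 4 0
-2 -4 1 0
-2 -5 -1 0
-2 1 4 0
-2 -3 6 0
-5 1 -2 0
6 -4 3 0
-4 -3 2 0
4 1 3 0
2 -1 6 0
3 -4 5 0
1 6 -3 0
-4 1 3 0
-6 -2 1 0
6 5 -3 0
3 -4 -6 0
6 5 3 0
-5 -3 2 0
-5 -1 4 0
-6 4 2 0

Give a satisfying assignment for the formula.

x1 = True  x2 = True  x3 = True  x4 = True  x5 = False  x6 = True

Check each clause:
  1. (~x4 | x1 | ~x3) — x1 is true.
  2. (~x6 | ~x2 | x4) — x4 is true.
  3. (~x2 | x1 | ~x4) — x1 is true.
  4. (~x1 | ~x5 | ~x2) — ~x5 is true.
  5. (x4 | x1 | ~x2) — x1 is true.
  6. (x6 | ~x3 | ~x2) — x6 is true.
  7. (x1 | ~x5 | ~x2) — x1 is true.
  8. (x6 | ~x4 | x3) — x3 is true.
  9. (~x4 | ~x3 | x2) — x2 is true.
  10. (x1 | x4 | x3) — x1 is true.
  11. (~x1 | x6 | x2) — x2 is true.
  12. (x3 | ~x4 | x5) — x3 is true.
  13. (~x3 | x6 | x1) — x1 is true.
  14. (x1 | ~x4 | x3) — x1 is true.
  15. (x1 | ~x2 | ~x6) — x1 is true.
  16. (~x3 | x5 | x6) — x6 is true.
  17. (x3 | ~x6 | ~x4) — x3 is true.
  18. (x3 | x5 | x6) — x3 is true.
  19. (x2 | ~x5 | ~x3) — x2 is true.
  20. (x4 | ~x1 | ~x5) — ~x5 is true.
  21. (x4 | x2 | ~x6) — x2 is true.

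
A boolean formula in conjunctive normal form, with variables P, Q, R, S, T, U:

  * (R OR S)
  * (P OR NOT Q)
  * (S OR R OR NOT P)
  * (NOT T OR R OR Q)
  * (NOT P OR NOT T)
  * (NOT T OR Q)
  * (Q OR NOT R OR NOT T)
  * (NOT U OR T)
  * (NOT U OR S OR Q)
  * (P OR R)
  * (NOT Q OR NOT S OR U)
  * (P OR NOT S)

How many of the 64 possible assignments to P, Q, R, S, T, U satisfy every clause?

The models are:
  P=F Q=F R=T S=F T=F U=F
  P=T Q=F R=F S=T T=F U=F
  P=T Q=F R=T S=F T=F U=F
  P=T Q=F R=T S=T T=F U=F
  P=T Q=T R=T S=F T=F U=F
That's 5 in total.

5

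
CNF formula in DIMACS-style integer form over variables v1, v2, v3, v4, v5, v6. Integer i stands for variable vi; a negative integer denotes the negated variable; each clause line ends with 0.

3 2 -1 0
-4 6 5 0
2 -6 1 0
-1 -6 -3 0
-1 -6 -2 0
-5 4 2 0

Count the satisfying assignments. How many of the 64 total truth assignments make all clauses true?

Case analysis on v1 and v2:
  v1=1, v2=1: v3 free; 3 ways for (v4,v5,v6) × 2^1 = 6.
  v1=1, v2=0: remaining (v3,v4,v5,v6) ∈ {(1,0,0,0); (1,1,1,0)} — 2.
  v1=0, v2=1: v3 free; 7 ways for (v4,v5,v6) × 2^1 = 14.
  v1=0, v2=0: remaining (v3,v4,v5,v6) ∈ {(0,0,0,0); (0,1,1,0); (1,0,0,0); (1,1,1,0)} — 4.
Total: 6 + 2 + 14 + 4 = 26.

26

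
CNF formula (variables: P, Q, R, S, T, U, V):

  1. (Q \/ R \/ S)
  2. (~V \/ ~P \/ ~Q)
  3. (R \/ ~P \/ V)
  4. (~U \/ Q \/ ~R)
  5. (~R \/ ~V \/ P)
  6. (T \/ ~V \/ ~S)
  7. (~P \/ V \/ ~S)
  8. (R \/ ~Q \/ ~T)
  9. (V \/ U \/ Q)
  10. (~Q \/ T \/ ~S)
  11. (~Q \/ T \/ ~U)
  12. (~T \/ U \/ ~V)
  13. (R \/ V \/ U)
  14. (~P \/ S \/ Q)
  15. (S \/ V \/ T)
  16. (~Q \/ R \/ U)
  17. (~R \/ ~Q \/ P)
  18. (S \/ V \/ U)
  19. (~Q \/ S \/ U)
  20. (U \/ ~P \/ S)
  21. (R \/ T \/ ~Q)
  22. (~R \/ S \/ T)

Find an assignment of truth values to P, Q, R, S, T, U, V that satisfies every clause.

Branch on P: take P = True.
The remaining clauses are satisfied by Q = True, R = True, S = False, T = True, U = True, V = False.
Every clause has at least one true literal under this assignment.
Check each clause:
  1. (R \/ Q \/ S) — Q is true.
  2. (~Q \/ ~P \/ ~V) — ~V is true.
  3. (R \/ V \/ ~P) — R is true.
  4. (Q \/ ~R \/ ~U) — Q is true.
  5. (P \/ ~V \/ ~R) — ~V is true.
  6. (~V \/ ~S \/ T) — ~V is true.
  7. (~P \/ V \/ ~S) — ~S is true.
  8. (~Q \/ ~T \/ R) — R is true.
  9. (Q \/ V \/ U) — Q is true.
  10. (T \/ ~Q \/ ~S) — ~S is true.
  11. (~Q \/ ~U \/ T) — T is true.
  12. (U \/ ~V \/ ~T) — ~V is true.
  13. (V \/ R \/ U) — R is true.
  14. (S \/ ~P \/ Q) — Q is true.
  15. (S \/ T \/ V) — T is true.
  16. (U \/ ~Q \/ R) — R is true.
  17. (P \/ ~R \/ ~Q) — P is true.
  18. (V \/ S \/ U) — U is true.
  19. (U \/ S \/ ~Q) — U is true.
  20. (~P \/ S \/ U) — U is true.
  21. (R \/ ~Q \/ T) — R is true.
  22. (T \/ S \/ ~R) — T is true.

P=T  Q=T  R=T  S=F  T=T  U=T  V=F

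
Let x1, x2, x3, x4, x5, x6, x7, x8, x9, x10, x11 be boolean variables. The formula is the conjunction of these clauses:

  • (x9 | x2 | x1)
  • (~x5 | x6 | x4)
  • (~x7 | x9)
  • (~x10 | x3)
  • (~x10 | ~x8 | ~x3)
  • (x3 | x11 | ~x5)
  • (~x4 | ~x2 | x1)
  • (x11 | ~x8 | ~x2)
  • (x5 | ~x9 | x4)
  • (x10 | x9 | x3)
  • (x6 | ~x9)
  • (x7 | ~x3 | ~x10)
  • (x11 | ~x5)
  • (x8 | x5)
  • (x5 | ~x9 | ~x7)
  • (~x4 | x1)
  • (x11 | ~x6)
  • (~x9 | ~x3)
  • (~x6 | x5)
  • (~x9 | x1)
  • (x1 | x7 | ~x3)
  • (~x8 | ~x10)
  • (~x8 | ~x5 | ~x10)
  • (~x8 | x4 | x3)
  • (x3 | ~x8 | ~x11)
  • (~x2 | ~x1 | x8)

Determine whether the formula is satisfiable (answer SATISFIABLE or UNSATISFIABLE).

SATISFIABLE

Try x1 = True.
Try x2 = False.
The remaining clauses are satisfied by x3 = True, x4 = True, x5 = True, x6 = False, x7 = False, x8 = True, x9 = False, x10 = False, x11 = True.
So x1 = 1, x2 = 0, x3 = 1, x4 = 1, x5 = 1, x6 = 0, x7 = 0, x8 = 1, x9 = 0, x10 = 0, x11 = 1 is a satisfying assignment.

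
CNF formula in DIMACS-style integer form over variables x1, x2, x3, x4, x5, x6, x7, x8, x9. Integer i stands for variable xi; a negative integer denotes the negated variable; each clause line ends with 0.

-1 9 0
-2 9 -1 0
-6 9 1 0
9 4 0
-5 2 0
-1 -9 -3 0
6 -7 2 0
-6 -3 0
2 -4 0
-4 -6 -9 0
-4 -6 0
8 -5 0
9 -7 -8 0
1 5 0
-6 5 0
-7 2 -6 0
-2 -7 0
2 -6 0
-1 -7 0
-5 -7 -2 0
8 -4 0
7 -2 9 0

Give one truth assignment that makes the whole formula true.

x1=F  x2=T  x3=F  x4=F  x5=T  x6=T  x7=F  x8=T  x9=T

Check each clause:
  1. (¬x1 ∨ x9) — x9 is true.
  2. (x9 ∨ ¬x2 ∨ ¬x1) — x9 is true.
  3. (¬x6 ∨ x9 ∨ x1) — x9 is true.
  4. (x4 ∨ x9) — x9 is true.
  5. (¬x5 ∨ x2) — x2 is true.
  6. (¬x1 ∨ ¬x3 ∨ ¬x9) — ¬x3 is true.
  7. (¬x7 ∨ x2 ∨ x6) — ¬x7 is true.
  8. (¬x3 ∨ ¬x6) — ¬x3 is true.
  9. (¬x4 ∨ x2) — x2 is true.
  10. (¬x9 ∨ ¬x6 ∨ ¬x4) — ¬x4 is true.
  11. (¬x4 ∨ ¬x6) — ¬x4 is true.
  12. (x8 ∨ ¬x5) — x8 is true.
  13. (¬x8 ∨ x9 ∨ ¬x7) — x9 is true.
  14. (x5 ∨ x1) — x5 is true.
  15. (¬x6 ∨ x5) — x5 is true.
  16. (x2 ∨ ¬x6 ∨ ¬x7) — ¬x7 is true.
  17. (¬x7 ∨ ¬x2) — ¬x7 is true.
  18. (¬x6 ∨ x2) — x2 is true.
  19. (¬x1 ∨ ¬x7) — ¬x7 is true.
  20. (¬x5 ∨ ¬x7 ∨ ¬x2) — ¬x7 is true.
  21. (¬x4 ∨ x8) — x8 is true.
  22. (¬x2 ∨ x9 ∨ x7) — x9 is true.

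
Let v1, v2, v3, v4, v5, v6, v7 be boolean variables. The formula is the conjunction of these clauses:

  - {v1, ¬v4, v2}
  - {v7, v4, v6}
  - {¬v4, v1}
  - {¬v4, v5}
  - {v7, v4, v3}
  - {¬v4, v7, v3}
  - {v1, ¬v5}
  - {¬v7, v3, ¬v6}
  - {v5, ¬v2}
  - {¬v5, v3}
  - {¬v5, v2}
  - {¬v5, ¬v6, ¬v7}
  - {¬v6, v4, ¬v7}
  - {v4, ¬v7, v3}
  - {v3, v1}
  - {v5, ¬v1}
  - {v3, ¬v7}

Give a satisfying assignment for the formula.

Pure literal: v3 appears only positively; assign v3 = True.
Try v1 = False.
  then v4 is forced to False.
  then v5 is forced to False.
  then v2 is forced to False.
The remaining clauses are satisfied by v6 = True, v7 = False.
Every clause has at least one true literal under this assignment.

v1=False, v2=False, v3=True, v4=False, v5=False, v6=True, v7=False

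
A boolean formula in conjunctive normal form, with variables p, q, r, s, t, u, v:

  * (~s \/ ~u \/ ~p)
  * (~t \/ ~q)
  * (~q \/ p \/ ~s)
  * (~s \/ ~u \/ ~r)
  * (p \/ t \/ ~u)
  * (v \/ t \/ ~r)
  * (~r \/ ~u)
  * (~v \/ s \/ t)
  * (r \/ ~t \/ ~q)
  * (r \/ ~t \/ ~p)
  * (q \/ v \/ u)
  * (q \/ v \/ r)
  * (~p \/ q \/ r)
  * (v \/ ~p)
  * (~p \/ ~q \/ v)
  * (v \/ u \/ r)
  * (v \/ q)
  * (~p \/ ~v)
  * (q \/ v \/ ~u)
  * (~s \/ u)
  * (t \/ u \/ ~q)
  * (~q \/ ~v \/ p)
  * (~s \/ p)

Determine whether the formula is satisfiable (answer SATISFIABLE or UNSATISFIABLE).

Try p = False.
  then s is forced to False.
Branch on q: take q = False.
  then v is forced to True.
  then t is forced to True.
Try r = True.
  then u is forced to False.
So p=False, q=False, r=True, s=False, t=True, u=False, v=True is a satisfying assignment.

SATISFIABLE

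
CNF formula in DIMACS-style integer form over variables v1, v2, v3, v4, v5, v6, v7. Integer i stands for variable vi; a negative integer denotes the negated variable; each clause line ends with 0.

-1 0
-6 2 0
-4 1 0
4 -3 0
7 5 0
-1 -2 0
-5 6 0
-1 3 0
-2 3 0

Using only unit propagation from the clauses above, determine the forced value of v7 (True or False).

True

(!v1) stands alone — v1 = False.
(v1 || !v4): since v1 = False, the clause reduces to (!v4). v4 = False.
(v4 || !v3) with v4 = False leaves only !v3, so v3 = False.
In (!v2 || v3), v3 is now false; !v2 must hold, so v2 = False.
In (!v6 || v2), v2 is now false; !v6 must hold, so v6 = False.
(!v5 || v6): since v6 = False, the clause reduces to (!v5). v5 = False.
(v7 || v5) with v5 = False leaves only v7, so v7 = True.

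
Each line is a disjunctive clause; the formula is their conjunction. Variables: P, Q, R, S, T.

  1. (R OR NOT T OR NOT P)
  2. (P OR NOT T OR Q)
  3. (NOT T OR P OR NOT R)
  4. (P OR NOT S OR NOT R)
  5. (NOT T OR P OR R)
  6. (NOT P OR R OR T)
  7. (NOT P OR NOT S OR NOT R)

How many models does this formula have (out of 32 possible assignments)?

10

Split on P, then R.
  P=T, R=T: remaining (Q,S,T) ∈ {(F,F,F); (F,F,T); (T,F,F); (T,F,T)} — 4.
  P=T, R=F: a clause becomes empty — 0.
  P=F, R=T: remaining (Q,S,T) ∈ {(F,F,F); (T,F,F)} — 2.
  P=F, R=F: remaining (Q,S,T) ∈ {(F,F,F); (F,T,F); (T,F,F); (T,T,F)} — 4.
Total: 4 + 0 + 2 + 4 = 10.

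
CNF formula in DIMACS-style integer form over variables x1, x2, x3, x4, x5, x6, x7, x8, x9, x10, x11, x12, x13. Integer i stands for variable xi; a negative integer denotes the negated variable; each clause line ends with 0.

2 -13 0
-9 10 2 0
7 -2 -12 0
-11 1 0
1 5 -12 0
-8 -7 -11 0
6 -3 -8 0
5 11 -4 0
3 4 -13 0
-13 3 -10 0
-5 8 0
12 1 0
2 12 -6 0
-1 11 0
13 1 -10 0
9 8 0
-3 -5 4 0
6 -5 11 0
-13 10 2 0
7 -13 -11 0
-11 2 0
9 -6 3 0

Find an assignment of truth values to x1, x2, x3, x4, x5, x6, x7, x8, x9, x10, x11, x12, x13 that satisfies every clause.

Set x1 = False and propagate.
  then x11 is forced to False.
  then x12 is forced to True.
  then x5 is forced to True.
  then x8 is forced to True.
  then x6 is forced to True.
Try x2 = True.
  then x7 is forced to True.
The remaining clauses are satisfied by x3 = True, x4 = True, x9 = False, x10 = False, x13 = True.

x1=F, x2=T, x3=T, x4=T, x5=T, x6=T, x7=T, x8=T, x9=F, x10=F, x11=F, x12=T, x13=T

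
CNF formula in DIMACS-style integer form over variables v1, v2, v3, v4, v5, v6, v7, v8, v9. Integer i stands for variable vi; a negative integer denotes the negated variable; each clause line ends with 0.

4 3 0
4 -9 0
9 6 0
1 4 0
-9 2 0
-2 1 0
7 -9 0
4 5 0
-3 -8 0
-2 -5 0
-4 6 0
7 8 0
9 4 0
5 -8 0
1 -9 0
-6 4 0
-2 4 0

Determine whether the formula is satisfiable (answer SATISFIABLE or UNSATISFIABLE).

SATISFIABLE

Pure literal: v7 appears only positively; assign v7 = True.
Branch on v1: take v1 = False.
  then v4 is forced to True.
  then v2 is forced to False.
  then v9 is forced to False.
  then v6 is forced to True.
Try v3 = False.
The remaining clauses are satisfied by v5 = True, v8 = False.
Every clause has at least one true literal under this assignment.
So v1 = False, v2 = False, v3 = False, v4 = True, v5 = True, v6 = True, v7 = True, v8 = False, v9 = False is a satisfying assignment.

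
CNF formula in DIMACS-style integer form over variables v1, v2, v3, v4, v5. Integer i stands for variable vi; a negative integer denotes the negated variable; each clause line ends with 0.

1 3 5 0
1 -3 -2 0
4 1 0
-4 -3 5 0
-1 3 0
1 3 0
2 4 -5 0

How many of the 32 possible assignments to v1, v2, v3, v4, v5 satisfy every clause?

6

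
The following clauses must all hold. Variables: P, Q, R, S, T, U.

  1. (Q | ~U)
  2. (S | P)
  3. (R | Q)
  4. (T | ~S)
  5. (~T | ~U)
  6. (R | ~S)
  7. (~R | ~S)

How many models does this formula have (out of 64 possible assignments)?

8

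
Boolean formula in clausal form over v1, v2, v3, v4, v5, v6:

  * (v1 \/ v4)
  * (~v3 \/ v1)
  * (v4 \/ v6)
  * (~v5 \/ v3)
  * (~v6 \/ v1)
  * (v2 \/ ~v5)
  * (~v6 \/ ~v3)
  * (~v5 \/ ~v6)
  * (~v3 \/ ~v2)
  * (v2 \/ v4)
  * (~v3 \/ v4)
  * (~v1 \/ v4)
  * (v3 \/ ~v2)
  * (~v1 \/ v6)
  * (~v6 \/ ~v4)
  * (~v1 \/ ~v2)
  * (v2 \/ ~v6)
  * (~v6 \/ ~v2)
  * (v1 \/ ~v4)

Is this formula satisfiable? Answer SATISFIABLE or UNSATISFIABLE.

UNSATISFIABLE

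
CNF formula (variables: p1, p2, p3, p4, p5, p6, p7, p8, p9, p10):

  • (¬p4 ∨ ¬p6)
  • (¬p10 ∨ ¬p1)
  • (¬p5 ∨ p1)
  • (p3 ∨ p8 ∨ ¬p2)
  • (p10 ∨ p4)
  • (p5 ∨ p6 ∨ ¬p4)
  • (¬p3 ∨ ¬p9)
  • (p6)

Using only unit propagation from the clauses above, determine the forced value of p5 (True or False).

(p6) stands alone — p6 = True.
(¬p6 ∨ ¬p4): since p6 = True, the clause reduces to (¬p4). p4 = False.
In (p4 ∨ p10), p4 is now false; p10 must hold, so p10 = True.
(¬p1 ∨ ¬p10) with p10 = True leaves only ¬p1, so p1 = False.
(p1 ∨ ¬p5): since p1 = False, the clause reduces to (¬p5). p5 = False.

False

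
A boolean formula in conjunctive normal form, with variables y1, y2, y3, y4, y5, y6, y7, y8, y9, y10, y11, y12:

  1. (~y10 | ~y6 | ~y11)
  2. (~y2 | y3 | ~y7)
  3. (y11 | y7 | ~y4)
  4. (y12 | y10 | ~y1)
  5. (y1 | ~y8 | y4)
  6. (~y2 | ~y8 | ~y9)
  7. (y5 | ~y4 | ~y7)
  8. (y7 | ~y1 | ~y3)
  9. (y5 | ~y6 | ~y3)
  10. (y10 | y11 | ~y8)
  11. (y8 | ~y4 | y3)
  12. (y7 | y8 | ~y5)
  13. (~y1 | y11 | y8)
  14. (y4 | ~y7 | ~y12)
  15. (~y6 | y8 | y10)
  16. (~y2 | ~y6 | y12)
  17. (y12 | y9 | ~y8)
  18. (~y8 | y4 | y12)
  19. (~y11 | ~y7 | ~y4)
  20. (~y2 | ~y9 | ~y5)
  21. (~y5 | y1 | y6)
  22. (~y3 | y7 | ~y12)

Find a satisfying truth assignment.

Pure literal: y2 appears only negated; assign y2 = False.
Set y1 = True and propagate.
For the remaining variables, y3 = False, y4 = True, y5 = True, y6 = False, y7 = True, y8 = True, y9 = False, y10 = True, y11 = False, y12 = True works.
Check each clause:
  1. (~y6 | ~y10 | ~y11) — ~y6 is true.
  2. (~y7 | ~y2 | y3) — ~y2 is true.
  3. (y7 | y11 | ~y4) — y7 is true.
  4. (y10 | y12 | ~y1) — y10 is true.
  5. (y1 | y4 | ~y8) — y1 is true.
  6. (~y2 | ~y8 | ~y9) — ~y2 is true.
  7. (~y4 | y5 | ~y7) — y5 is true.
  8. (y7 | ~y1 | ~y3) — ~y3 is true.
  9. (y5 | ~y3 | ~y6) — y5 is true.
  10. (~y8 | y10 | y11) — y10 is true.
  11. (~y4 | y3 | y8) — y8 is true.
  12. (y7 | ~y5 | y8) — y8 is true.
  13. (~y1 | y11 | y8) — y8 is true.
  14. (~y12 | ~y7 | y4) — y4 is true.
  15. (y10 | ~y6 | y8) — y8 is true.
  16. (y12 | ~y2 | ~y6) — ~y6 is true.
  17. (y9 | ~y8 | y12) — y12 is true.
  18. (~y8 | y12 | y4) — y12 is true.
  19. (~y4 | ~y7 | ~y11) — ~y11 is true.
  20. (~y9 | ~y5 | ~y2) — ~y2 is true.
  21. (y6 | ~y5 | y1) — y1 is true.
  22. (y7 | ~y3 | ~y12) — ~y3 is true.

y1 = True, y2 = False, y3 = False, y4 = True, y5 = True, y6 = False, y7 = True, y8 = True, y9 = False, y10 = True, y11 = False, y12 = True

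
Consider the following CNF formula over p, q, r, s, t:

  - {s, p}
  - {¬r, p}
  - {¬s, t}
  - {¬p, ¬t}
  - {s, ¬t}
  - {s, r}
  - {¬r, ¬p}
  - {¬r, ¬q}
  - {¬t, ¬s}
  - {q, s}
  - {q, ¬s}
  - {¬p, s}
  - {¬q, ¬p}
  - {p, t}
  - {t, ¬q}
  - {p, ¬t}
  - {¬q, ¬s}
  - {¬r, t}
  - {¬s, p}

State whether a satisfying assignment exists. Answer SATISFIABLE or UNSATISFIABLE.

s = True:
  propagation gives t=True; an empty clause results — contradiction.
s = False:
  propagation gives p=True; an empty clause results — contradiction.
Every branch closes, so no satisfying assignment exists.

UNSATISFIABLE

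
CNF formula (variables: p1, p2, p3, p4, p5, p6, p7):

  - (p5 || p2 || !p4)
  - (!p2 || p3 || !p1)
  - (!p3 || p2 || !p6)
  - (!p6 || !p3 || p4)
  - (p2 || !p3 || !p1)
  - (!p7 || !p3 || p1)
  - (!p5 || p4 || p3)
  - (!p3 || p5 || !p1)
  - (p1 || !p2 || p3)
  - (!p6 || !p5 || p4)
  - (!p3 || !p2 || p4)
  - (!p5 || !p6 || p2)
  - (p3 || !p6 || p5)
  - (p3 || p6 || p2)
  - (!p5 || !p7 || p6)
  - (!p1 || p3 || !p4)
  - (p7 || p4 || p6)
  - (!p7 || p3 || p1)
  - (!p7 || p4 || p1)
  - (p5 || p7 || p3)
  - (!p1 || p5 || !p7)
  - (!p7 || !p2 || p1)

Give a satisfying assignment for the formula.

p1=F, p2=T, p3=T, p4=T, p5=F, p6=T, p7=F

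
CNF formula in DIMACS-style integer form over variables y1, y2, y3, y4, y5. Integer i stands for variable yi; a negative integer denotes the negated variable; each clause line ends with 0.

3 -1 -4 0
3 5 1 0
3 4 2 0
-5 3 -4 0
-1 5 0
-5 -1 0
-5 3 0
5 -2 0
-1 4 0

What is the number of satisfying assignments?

6

Satisfying assignments:
  y1=F y2=F y3=T y4=F y5=F
  y1=F y2=F y3=T y4=F y5=T
  y1=F y2=F y3=T y4=T y5=F
  y1=F y2=F y3=T y4=T y5=T
  y1=F y2=T y3=T y4=F y5=T
  y1=F y2=T y3=T y4=T y5=T
Count: 6.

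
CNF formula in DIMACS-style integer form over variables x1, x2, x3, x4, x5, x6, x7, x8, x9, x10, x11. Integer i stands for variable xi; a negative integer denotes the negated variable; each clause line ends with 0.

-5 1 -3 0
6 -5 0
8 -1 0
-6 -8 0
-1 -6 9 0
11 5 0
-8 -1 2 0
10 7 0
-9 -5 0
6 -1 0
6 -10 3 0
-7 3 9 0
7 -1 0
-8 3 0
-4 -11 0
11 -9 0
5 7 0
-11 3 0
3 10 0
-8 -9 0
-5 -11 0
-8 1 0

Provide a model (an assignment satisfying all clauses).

x1=False, x2=True, x3=True, x4=False, x5=False, x6=False, x7=True, x8=False, x9=True, x10=False, x11=True

Pure literal: x2 appears only positively; assign x2 = True.
x4 occurs only negated in the remaining clauses — set x4 = False.
Branch on x1: take x1 = False.
  then x8 is forced to False.
Set x3 = True and propagate.
  then x5 is forced to False.
  then x11 is forced to True.
  then x7 is forced to True.
x6, x9, x10 are now unconstrained; take x6 = False, x9 = True, x10 = False.
Every clause has at least one true literal under this assignment.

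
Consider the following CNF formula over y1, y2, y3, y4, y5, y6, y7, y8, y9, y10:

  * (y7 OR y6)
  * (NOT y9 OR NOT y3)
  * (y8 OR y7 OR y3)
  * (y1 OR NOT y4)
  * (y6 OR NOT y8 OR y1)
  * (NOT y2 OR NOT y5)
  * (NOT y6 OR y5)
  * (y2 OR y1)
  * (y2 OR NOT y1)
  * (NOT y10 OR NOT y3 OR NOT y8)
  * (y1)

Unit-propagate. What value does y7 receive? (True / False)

(y1) stands alone — y1 = True.
(NOT y1 OR y2): since y1 = True, the clause reduces to (y2). y2 = True.
(NOT y5 OR NOT y2) with y2 = True leaves only NOT y5, so y5 = False.
In (NOT y6 OR y5), y5 is now false; NOT y6 must hold, so y6 = False.
From (y7 OR y6) and y6 = False: y7 = True.

True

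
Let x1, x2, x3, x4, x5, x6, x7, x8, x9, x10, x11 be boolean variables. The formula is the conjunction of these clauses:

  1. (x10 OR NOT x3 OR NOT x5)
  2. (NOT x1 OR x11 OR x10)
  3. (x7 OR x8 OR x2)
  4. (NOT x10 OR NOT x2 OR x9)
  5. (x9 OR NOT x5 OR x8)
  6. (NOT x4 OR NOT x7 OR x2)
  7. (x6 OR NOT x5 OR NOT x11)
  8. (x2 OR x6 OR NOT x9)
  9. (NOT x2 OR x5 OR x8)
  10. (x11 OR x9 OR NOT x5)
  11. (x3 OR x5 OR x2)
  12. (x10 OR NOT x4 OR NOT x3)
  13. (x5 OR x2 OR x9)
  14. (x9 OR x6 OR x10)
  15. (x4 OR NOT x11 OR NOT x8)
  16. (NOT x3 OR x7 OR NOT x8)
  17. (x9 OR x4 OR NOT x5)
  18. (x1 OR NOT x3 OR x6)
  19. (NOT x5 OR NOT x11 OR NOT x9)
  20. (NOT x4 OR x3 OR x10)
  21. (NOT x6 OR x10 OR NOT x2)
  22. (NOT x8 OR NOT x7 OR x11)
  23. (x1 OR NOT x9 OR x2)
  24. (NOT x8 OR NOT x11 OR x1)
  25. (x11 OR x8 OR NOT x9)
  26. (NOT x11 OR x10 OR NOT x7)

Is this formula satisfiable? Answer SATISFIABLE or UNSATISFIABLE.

Branch on x1: take x1 = True.
For the remaining variables, x2 = True, x3 = False, x4 = False, x5 = False, x6 = True, x7 = False, x8 = True, x9 = True, x10 = True, x11 = False works.
So x1=T, x2=T, x3=F, x4=F, x5=F, x6=T, x7=F, x8=T, x9=T, x10=T, x11=F is a satisfying assignment.

SATISFIABLE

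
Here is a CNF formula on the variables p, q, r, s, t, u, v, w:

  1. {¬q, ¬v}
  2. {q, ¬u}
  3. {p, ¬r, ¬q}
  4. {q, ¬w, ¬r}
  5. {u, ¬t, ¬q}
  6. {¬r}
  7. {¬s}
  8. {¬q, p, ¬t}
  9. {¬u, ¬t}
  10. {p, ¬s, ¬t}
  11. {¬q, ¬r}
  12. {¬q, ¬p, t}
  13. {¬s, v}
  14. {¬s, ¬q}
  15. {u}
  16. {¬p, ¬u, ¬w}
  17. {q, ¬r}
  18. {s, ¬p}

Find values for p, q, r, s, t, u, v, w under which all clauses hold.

(¬r) is a unit clause, so r = False.
(¬s) is a unit clause, so s = False.
(u) is a unit clause, so u = True.
(q) is a unit clause, so q = True.
(¬v) is a unit clause, so v = False.
(¬t) is a unit clause, so t = False.
The clause (¬p) is unit: p must be False.
w is now unconstrained; take w = True.
Every clause has at least one true literal under this assignment.
Check each clause:
  1. {¬q, ¬v} — ¬v is true.
  2. {¬u, q} — q is true.
  3. {p, ¬q, ¬r} — ¬r is true.
  4. {¬w, ¬r, q} — q is true.
  5. {u, ¬q, ¬t} — ¬t is true.
  6. {¬r} — ¬r is true.
  7. {¬s} — ¬s is true.
  8. {p, ¬q, ¬t} — ¬t is true.
  9. {¬t, ¬u} — ¬t is true.
  10. {p, ¬t, ¬s} — ¬t is true.
  11. {¬q, ¬r} — ¬r is true.
  12. {t, ¬q, ¬p} — ¬p is true.
  13. {¬s, v} — ¬s is true.
  14. {¬q, ¬s} — ¬s is true.
  15. {u} — u is true.
  16. {¬p, ¬u, ¬w} — ¬p is true.
  17. {¬r, q} — q is true.
  18. {s, ¬p} — ¬p is true.

p = False, q = True, r = False, s = False, t = False, u = True, v = False, w = True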